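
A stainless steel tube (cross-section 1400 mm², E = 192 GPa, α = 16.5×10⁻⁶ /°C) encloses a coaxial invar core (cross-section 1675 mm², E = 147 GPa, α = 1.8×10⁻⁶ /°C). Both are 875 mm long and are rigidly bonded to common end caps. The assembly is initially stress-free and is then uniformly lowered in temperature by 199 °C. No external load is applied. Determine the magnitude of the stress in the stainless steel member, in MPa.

Equilibrium of a rigid end plate with no external load gives equal and opposite internal forces ±P in the two members. Since α_{stainless steel} > α_{invar}, cooling drives the stainless steel into tension and the invar into compression.
Setting the final lengths equal and cancelling L: (α₁ − α₂)ΔT = P/(A₁E₁) + P/(A₂E₂).
|α₁ − α₂|·ΔT = 14.7×10⁻⁶ × 199 = 0.002925.
1/(A₁E₁) + 1/(A₂E₂) = 1/(1400×192×10³) + 1/(1675×147×10³) = 7.782×10⁻⁹ N⁻¹.
So P = 0.002925 / 7.782×10⁻⁹ = 375.9 kN.
σ_{stainless steel} = P/A₁ = 375900/1400 = 268.5 MPa, tensile.

σ ≈ 269 MPa (tensile)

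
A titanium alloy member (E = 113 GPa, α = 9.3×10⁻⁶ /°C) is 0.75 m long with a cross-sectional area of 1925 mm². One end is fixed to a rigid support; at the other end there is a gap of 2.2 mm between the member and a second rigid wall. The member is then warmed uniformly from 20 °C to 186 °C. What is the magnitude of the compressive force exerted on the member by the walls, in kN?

If the wall were absent the member would grow by αΔT L = 9.3×10⁻⁶ × 166 × 750 = 1.158 mm.
This is smaller than the 2.2 mm clearance, so the member expands freely without reaching the stop — the stress is zero.

P ≈ 0 kN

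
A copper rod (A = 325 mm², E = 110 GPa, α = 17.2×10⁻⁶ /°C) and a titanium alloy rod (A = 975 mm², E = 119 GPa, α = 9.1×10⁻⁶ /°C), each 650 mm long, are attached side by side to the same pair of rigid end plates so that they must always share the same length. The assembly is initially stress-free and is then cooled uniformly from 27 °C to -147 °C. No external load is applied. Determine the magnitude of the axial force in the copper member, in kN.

Equilibrium of a rigid end plate with no external load gives equal and opposite internal forces ±P in the two members. Since α_{copper} > α_{titanium alloy}, cooling drives the copper into tension and the titanium alloy into compression.
Compatibility of the two members (thermal + elastic change equal): (α₁ − α₂)ΔT = P·[1/(A₁E₁) + 1/(A₂E₂)].
|α₁ − α₂|·ΔT = 8.1×10⁻⁶ × 174 = 0.001409.
1/(A₁E₁) + 1/(A₂E₂) = 1/(325×110×10³) + 1/(975×119×10³) = 3.659×10⁻⁸ N⁻¹.
So P = 0.001409 / 3.659×10⁻⁸ = 38.52 kN.

P ≈ 38.5 kN (tensile in the copper)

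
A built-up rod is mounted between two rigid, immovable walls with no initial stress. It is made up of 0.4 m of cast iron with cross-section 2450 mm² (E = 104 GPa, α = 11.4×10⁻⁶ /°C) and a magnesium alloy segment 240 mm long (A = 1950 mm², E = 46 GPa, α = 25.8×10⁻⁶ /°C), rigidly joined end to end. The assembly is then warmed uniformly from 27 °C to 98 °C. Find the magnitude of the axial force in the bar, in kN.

If the supports were absent, the total length change would be Σ αᵢΔT Lᵢ = 11.4×10⁻⁶×71×400 + 25.8×10⁻⁶×71×240 = 0.7634 mm.
Since the ends are fixed, an axial force P builds up, equal in every segment, with P · Σ Lᵢ/(AᵢEᵢ) = δ_free.
Σ Lᵢ/(AᵢEᵢ) = 400/(2450×104×10³) + 240/(1950×46×10³) = 4.245×10⁻⁶ mm/N.
Hence P = δ_free / Σ(L/AE) = 0.7634/4.245×10⁻⁶ = 179.8 kN (compressive).

P ≈ 180 kN (compressive)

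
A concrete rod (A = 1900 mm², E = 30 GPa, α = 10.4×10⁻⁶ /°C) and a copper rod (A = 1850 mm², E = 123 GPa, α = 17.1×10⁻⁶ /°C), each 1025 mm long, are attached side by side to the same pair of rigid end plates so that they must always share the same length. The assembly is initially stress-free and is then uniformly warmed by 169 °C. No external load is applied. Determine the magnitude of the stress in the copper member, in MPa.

Equilibrium of a rigid end plate with no external load gives equal and opposite internal forces ±P in the two members. Since α_{copper} > α_{concrete}, heating drives the copper into compression and the concrete into tension.
Setting the final lengths equal and cancelling L: (α₁ − α₂)ΔT = P/(A₁E₁) + P/(A₂E₂).
|α₁ − α₂|·ΔT = 6.7×10⁻⁶ × 169 = 0.001132.
1/(A₁E₁) + 1/(A₂E₂) = 1/(1900×30×10³) + 1/(1850×123×10³) = 2.194×10⁻⁸ N⁻¹.
P = 0.001132 / 2.194×10⁻⁸ = 51610 N = 51.61 kN.
σ_{copper} = P/A₂ = 51610/1850 = 27.9 MPa, compressive.

σ ≈ 27.9 MPa (compressive)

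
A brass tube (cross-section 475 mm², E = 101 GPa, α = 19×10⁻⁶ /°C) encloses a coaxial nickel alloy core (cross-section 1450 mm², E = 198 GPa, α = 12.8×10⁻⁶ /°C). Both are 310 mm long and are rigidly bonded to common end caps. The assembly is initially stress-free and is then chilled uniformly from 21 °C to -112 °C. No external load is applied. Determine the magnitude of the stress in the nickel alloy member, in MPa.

σ ≈ 23.4 MPa (compressive)

The brass has the larger α, so on cooling it would change length more than the nickel alloy if both were free. The rigid plates force a common final length, so the brass is put into tension and the nickel alloy into compression, with equal and opposite forces P (no external load).
Setting the final lengths equal and cancelling L: (α₁ − α₂)ΔT = P/(A₁E₁) + P/(A₂E₂).
|α₁ − α₂|·ΔT = 6.2×10⁻⁶ × 133 = 0.0008246.
1/(A₁E₁) + 1/(A₂E₂) = 1/(475×101×10³) + 1/(1450×198×10³) = 2.433×10⁻⁸ N⁻¹.
So P = 0.0008246 / 2.433×10⁻⁸ = 33.9 kN.
σ_{nickel alloy} = P/A₂ = 33900/1450 = 23.38 MPa, compressive.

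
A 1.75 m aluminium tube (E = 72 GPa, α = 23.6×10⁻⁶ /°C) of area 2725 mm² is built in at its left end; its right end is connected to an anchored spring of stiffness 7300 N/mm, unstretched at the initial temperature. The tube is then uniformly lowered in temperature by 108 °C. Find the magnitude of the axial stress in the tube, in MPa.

Free thermal contraction: δ_free = αΔT L = 23.6×10⁻⁶ × 108 × 1750 = 4.46 mm.
Let P be the tensile force in the spring. The tube extends elastically by PL/(AE) and the spring stretches by P/k; together these equal δ_free.
P [ L/(AE) + 1/k ] = δ_free → P [ 1750/(2725×72×10³) + 1/(7300) ] = 4.46.
P = 4.46 / 0.0001459 = 30570 N.
σ = P/A = 30570/2725 = 11.22 MPa.

σ ≈ 11.2 MPa (tensile)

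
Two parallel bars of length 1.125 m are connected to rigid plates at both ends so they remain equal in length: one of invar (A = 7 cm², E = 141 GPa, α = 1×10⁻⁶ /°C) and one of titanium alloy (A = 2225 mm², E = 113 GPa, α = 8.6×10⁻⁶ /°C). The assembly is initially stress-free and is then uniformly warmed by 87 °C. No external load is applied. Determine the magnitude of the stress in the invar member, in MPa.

Equilibrium of a rigid end plate with no external load gives equal and opposite internal forces ±P in the two members. Since α_{titanium alloy} > α_{invar}, heating drives the titanium alloy into compression and the invar into tension.
Setting the final lengths equal and cancelling L: (α₁ − α₂)ΔT = P/(A₁E₁) + P/(A₂E₂).
|α₁ − α₂|·ΔT = 7.6×10⁻⁶ × 87 = 0.0006612.
1/(A₁E₁) + 1/(A₂E₂) = 1/(700×141×10³) + 1/(2225×113×10³) = 1.411×10⁻⁸ N⁻¹.
So P = 0.0006612 / 1.411×10⁻⁸ = 46.86 kN.
σ_{invar} = P/A₁ = 46860/700 = 66.95 MPa, tensile.

σ ≈ 66.9 MPa (tensile)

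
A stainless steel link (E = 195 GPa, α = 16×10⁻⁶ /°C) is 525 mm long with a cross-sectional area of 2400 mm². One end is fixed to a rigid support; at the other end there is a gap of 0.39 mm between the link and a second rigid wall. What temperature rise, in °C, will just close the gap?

Contact occurs when the free expansion equals the gap: αΔT L = 0.39 mm.
So ΔT = g/(αL) = 0.39/(16×10⁻⁶ × 525) = 46.43 °C.

ΔT ≈ 46.4 °C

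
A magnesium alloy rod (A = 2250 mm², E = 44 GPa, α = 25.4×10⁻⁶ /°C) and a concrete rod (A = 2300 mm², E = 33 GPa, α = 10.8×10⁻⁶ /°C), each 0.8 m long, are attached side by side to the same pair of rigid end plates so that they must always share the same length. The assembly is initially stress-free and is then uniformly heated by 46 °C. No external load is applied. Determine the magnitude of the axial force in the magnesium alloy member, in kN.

P ≈ 28.9 kN (compressive in the magnesium alloy)

Both members must finish at the same length. With the larger α, the magnesium alloy tends to over-expand; the plates restrain it, putting the magnesium alloy in compression and the concrete in tension. With no external load the two internal forces are equal and opposite, magnitude P.
Compatibility of the two members (thermal + elastic change equal): (α₁ − α₂)ΔT = P·[1/(A₁E₁) + 1/(A₂E₂)].
|α₁ − α₂|·ΔT = 14.6×10⁻⁶ × 46 = 0.0006716.
1/(A₁E₁) + 1/(A₂E₂) = 1/(2250×44×10³) + 1/(2300×33×10³) = 2.328×10⁻⁸ N⁻¹.
So P = 0.0006716 / 2.328×10⁻⁸ = 28.85 kN.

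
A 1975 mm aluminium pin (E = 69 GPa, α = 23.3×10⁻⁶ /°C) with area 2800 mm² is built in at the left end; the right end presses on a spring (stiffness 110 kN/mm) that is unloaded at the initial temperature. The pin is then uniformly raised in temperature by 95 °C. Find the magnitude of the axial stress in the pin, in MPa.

Free thermal expansion: δ_free = αΔT L = 23.3×10⁻⁶ × 95 × 1975 = 4.372 mm.
With a force P in the spring, the elastic change of the pin is PL/(AE) and that of the spring is P/k; compatibility requires their sum to equal δ_free.
P [ L/(AE) + 1/k ] = δ_free → P [ 1975/(2800×69×10³) + 1/(110×10³) ] = 4.372.
P = 4.372 / 1.931×10⁻⁵ = 226400 N.
σ = P/A = 226400/2800 = 80.84 MPa.

σ ≈ 80.8 MPa (compressive)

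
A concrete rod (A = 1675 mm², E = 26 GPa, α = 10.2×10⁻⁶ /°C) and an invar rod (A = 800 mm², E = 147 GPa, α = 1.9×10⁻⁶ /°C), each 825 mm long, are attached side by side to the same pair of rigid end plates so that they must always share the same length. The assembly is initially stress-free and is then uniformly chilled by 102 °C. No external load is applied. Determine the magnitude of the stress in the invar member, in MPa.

Equilibrium of a rigid end plate with no external load gives equal and opposite internal forces ±P in the two members. Since α_{concrete} > α_{invar}, cooling drives the concrete into tension and the invar into compression.
Compatibility of the two members (thermal + elastic change equal): (α₁ − α₂)ΔT = P·[1/(A₁E₁) + 1/(A₂E₂)].
|α₁ − α₂|·ΔT = 8.3×10⁻⁶ × 102 = 0.0008466.
1/(A₁E₁) + 1/(A₂E₂) = 1/(1675×26×10³) + 1/(800×147×10³) = 3.147×10⁻⁸ N⁻¹.
P = 0.0008466 / 3.147×10⁻⁸ = 26910 N = 26.91 kN.
σ_{invar} = P/A₂ = 26910/800 = 33.63 MPa, compressive.

σ ≈ 33.6 MPa (compressive)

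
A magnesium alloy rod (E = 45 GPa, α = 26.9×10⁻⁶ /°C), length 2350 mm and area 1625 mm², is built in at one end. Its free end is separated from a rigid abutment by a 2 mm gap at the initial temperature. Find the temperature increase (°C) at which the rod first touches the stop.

ΔT ≈ 31.6 °C

The gap closes when αΔT L = 2 mm, since the rod is still unstressed at that instant.
So ΔT = g/(αL) = 2/(26.9×10⁻⁶ × 2350) = 31.64 °C.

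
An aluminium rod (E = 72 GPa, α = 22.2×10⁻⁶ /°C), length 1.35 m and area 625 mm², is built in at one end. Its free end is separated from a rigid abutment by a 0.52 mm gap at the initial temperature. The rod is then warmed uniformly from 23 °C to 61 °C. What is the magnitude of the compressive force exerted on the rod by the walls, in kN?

Free thermal elongation = αΔT L = 22.2×10⁻⁶ × 38 × 1350 = 1.139 mm.
The gap closes (δ_free > 0.52 mm) and the wall then resists a further 1.139 − 0.52 = 0.6189 mm of expansion.
Compatibility: PL/(AE) = 0.6189 mm, so σ = P/A = E × (0.6189/1350) = 33.01 MPa.
Force on the wall = σA = 33.01 × 625 mm² = 20.63 kN.

P ≈ 20.6 kN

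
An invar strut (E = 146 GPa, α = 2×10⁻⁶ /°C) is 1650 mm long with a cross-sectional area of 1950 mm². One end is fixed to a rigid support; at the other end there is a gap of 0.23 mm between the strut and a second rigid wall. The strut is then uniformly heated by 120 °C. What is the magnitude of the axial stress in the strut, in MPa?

Unrestrained expansion: δ_free = αΔT L = 2×10⁻⁶ × 120 × 1650 = 0.396 mm.
The gap closes (δ_free > 0.23 mm) and the wall then resists a further 0.396 − 0.23 = 0.166 mm of expansion.
So σ = E(δ_free − g)/L = 146×10³ × 0.166/1650 = 14.69 MPa.

σ ≈ 14.7 MPa (compressive)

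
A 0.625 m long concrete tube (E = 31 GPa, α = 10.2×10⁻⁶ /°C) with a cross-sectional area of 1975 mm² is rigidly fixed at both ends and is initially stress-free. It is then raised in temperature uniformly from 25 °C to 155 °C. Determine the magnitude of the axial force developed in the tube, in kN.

P ≈ 81.2 kN (compressive)

Full restraint means ε = 0, so the stress is σ = EαΔT = 31×10³ × 10.2×10⁻⁶ × 130 = 41.11 MPa.
Then P = σA = 41.11 × 1975 mm² = 81.18 kN, compressive.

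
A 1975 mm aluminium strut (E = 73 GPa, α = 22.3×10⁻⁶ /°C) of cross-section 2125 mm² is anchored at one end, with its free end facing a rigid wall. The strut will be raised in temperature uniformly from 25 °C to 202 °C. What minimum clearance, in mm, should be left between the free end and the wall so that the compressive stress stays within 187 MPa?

Free expansion if unrestrained: δ_free = αΔT L = 22.3×10⁻⁶ × 177 × 1975 = 7.796 mm.
A stress of 187 MPa corresponds to the wall pushing the strut back by σL/E = 187×1975/(73×10³) = 5.059 mm.
The gap must absorb the remainder: g_min = 7.796 − 5.059 = 2.736 mm.

g ≈ 2.74 mm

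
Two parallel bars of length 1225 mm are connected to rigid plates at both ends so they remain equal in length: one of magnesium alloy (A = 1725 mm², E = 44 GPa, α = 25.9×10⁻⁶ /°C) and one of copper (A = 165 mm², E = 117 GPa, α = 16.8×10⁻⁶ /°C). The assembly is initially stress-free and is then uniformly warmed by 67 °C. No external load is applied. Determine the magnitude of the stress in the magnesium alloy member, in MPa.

σ ≈ 5.44 MPa (compressive)

Equilibrium of a rigid end plate with no external load gives equal and opposite internal forces ±P in the two members. Since α_{magnesium alloy} > α_{copper}, heating drives the magnesium alloy into compression and the copper into tension.
Equating the net (thermal + elastic) strains gives |α₁ − α₂|·ΔT = P·[1/(A₁E₁) + 1/(A₂E₂)].
|α₁ − α₂|·ΔT = 9.1×10⁻⁶ × 67 = 0.0006097.
1/(A₁E₁) + 1/(A₂E₂) = 1/(1725×44×10³) + 1/(165×117×10³) = 6.498×10⁻⁸ N⁻¹.
P = 0.0006097 / 6.498×10⁻⁸ = 9384 N = 9.384 kN.
σ_{magnesium alloy} = P/A₁ = 9384/1725 = 5.44 MPa, compressive.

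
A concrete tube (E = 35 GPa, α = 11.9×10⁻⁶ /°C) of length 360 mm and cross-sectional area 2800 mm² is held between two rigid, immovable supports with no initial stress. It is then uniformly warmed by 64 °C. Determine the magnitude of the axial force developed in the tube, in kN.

P ≈ 74.6 kN (compressive)

Full restraint means ε = 0, so the stress is σ = EαΔT = 35×10³ × 11.9×10⁻⁶ × 64 = 26.66 MPa.
Then P = σA = 26.66 × 2800 mm² = 74.64 kN, compressive.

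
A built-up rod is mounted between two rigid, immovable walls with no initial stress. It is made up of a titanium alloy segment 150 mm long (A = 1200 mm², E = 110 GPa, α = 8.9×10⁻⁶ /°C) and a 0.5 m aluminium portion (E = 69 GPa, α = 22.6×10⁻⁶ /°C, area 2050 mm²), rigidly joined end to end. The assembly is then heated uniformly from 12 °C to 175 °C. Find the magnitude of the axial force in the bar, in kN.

With the walls removed the bar would change length by δ_free = Σ αᵢΔT Lᵢ = 8.9×10⁻⁶×163×150 + 22.6×10⁻⁶×163×500 = 2.06 mm.
The rigid supports impose zero overall length change; the single axial force P common to all segments must satisfy P Σ Lᵢ/(AᵢEᵢ) = δ_free.
Σ Lᵢ/(AᵢEᵢ) = 150/(1200×110×10³) + 500/(2050×69×10³) = 4.671×10⁻⁶ mm/N.
P = 2.06 / 4.671×10⁻⁶ = 440900 N = 440.9 kN, compressive.

P ≈ 441 kN (compressive)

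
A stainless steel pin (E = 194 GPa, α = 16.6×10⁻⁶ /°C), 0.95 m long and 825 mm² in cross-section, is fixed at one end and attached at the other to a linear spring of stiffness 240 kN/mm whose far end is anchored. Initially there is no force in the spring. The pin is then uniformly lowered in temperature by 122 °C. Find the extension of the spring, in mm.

Free thermal contraction: δ_free = αΔT L = 16.6×10⁻⁶ × 122 × 950 = 1.924 mm.
Let P be the tensile force in the spring. The pin extends elastically by PL/(AE) and the spring stretches by P/k; together these equal δ_free.
P [ L/(AE) + 1/k ] = δ_free → P [ 950/(825×194×10³) + 1/(240×10³) ] = 1.924.
P = 1.924 / 1.01×10⁻⁵ = 190400 N.
Spring extension = P/k = 190400/(240×10³) = 0.7935 mm.

δ ≈ 0.794 mm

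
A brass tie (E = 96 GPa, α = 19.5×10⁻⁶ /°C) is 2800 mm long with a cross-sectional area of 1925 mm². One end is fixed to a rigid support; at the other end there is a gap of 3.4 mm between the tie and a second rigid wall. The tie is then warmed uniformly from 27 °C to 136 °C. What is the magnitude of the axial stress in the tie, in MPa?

Free thermal elongation = αΔT L = 19.5×10⁻⁶ × 109 × 2800 = 5.951 mm.
After closing the 3.4 mm clearance, 5.951 − 3.4 = 2.551 mm of expansion remains to be suppressed by the wall.
Compatibility: PL/(AE) = 2.551 mm, so σ = P/A = E × (2.551/2800) = 87.48 MPa.

σ ≈ 87.5 MPa (compressive)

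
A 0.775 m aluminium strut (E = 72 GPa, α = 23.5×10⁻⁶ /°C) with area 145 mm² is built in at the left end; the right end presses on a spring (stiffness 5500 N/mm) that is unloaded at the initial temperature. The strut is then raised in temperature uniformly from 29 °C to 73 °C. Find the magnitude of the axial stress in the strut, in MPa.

Free thermal expansion: δ_free = αΔT L = 23.5×10⁻⁶ × 44 × 775 = 0.8014 mm.
Let P be the compressive force at the spring. The strut shortens elastically by PL/(AE) and the spring compresses by P/k; together these equal δ_free.
P [ L/(AE) + 1/k ] = δ_free → P [ 775/(145×72×10³) + 1/(5500) ] = 0.8014.
P = 0.8014 / 0.0002561 = 3130 N.
σ = P/A = 3130/145 = 21.58 MPa.

σ ≈ 21.6 MPa (compressive)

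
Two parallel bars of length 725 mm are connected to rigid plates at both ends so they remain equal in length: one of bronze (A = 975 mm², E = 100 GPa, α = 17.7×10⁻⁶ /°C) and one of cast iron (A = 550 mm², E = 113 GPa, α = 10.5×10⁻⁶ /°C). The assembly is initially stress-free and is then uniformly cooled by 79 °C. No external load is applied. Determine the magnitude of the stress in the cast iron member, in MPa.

Both members must finish at the same length. With the larger α, the bronze tends to over-contract; the plates restrain it, putting the bronze in tension and the cast iron in compression. With no external load the two internal forces are equal and opposite, magnitude P.
Setting the final lengths equal and cancelling L: (α₁ − α₂)ΔT = P/(A₁E₁) + P/(A₂E₂).
|α₁ − α₂|·ΔT = 7.2×10⁻⁶ × 79 = 0.0005688.
1/(A₁E₁) + 1/(A₂E₂) = 1/(975×100×10³) + 1/(550×113×10³) = 2.635×10⁻⁸ N⁻¹.
So P = 0.0005688 / 2.635×10⁻⁸ = 21.59 kN.
σ_{cast iron} = P/A₂ = 21590/550 = 39.25 MPa, compressive.

σ ≈ 39.3 MPa (compressive)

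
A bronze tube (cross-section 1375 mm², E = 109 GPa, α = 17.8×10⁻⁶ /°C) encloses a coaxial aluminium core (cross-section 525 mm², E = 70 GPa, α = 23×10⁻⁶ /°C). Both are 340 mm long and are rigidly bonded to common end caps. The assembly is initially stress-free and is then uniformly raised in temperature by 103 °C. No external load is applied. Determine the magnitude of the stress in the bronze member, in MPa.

σ ≈ 11.5 MPa (tensile)

Both members must finish at the same length. With the larger α, the aluminium tends to over-expand; the plates restrain it, putting the aluminium in compression and the bronze in tension. With no external load the two internal forces are equal and opposite, magnitude P.
Equating the net (thermal + elastic) strains gives |α₁ − α₂|·ΔT = P·[1/(A₁E₁) + 1/(A₂E₂)].
|α₁ − α₂|·ΔT = 5.2×10⁻⁶ × 103 = 0.0005356.
1/(A₁E₁) + 1/(A₂E₂) = 1/(1375×109×10³) + 1/(525×70×10³) = 3.388×10⁻⁸ N⁻¹.
So P = 0.0005356 / 3.388×10⁻⁸ = 15.81 kN.
σ_{bronze} = P/A₁ = 15810/1375 = 11.5 MPa, tensile.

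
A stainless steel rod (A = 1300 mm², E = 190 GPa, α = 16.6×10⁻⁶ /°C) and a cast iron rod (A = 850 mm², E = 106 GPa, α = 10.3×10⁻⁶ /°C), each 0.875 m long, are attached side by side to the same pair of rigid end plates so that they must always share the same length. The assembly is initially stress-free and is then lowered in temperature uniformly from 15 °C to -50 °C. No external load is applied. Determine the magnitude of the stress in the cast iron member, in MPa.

σ ≈ 31.8 MPa (compressive)

Equilibrium of a rigid end plate with no external load gives equal and opposite internal forces ±P in the two members. Since α_{stainless steel} > α_{cast iron}, cooling drives the stainless steel into tension and the cast iron into compression.
Setting the final lengths equal and cancelling L: (α₁ − α₂)ΔT = P/(A₁E₁) + P/(A₂E₂).
|α₁ − α₂|·ΔT = 6.3×10⁻⁶ × 65 = 0.0004095.
1/(A₁E₁) + 1/(A₂E₂) = 1/(1300×190×10³) + 1/(850×106×10³) = 1.515×10⁻⁸ N⁻¹.
P = 0.0004095 / 1.515×10⁻⁸ = 27030 N = 27.03 kN.
σ_{cast iron} = P/A₂ = 27030/850 = 31.81 MPa, compressive.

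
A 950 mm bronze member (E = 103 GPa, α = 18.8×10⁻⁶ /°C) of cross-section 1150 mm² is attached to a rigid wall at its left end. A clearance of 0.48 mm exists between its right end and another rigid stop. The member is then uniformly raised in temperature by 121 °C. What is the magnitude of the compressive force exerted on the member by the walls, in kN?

Free thermal elongation = αΔT L = 18.8×10⁻⁶ × 121 × 950 = 2.161 mm.
This exceeds the 0.48 mm gap, so the wall pushes back. The portion of expansion that must be recovered elastically is δ_free − gap = 2.161 − 0.48 = 1.681 mm.
Compatibility: PL/(AE) = 1.681 mm, so σ = P/A = E × (1.681/950) = 182.3 MPa.
P = σA = 182.3 × 1150 = 209.6 kN.

P ≈ 210 kN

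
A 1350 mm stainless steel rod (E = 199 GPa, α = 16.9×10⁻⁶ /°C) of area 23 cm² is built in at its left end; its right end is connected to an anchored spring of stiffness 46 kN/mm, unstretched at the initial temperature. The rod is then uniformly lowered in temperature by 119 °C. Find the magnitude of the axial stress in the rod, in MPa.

σ ≈ 47.8 MPa (tensile)

If the spring were absent the rod would shorten by αΔT L = 16.9×10⁻⁶ × 119 × 1350 = 2.715 mm.
With a force P in the spring, the elastic change of the rod is PL/(AE) and that of the spring is P/k; compatibility requires their sum to equal δ_free.
So P = δ_free / [L/(AE) + 1/k] = 2.715 / [ 1350/(2300×199×10³) + 1/(46×10³) ].
P = 2.715 / 2.469×10⁻⁵ = 110000 N.
σ = P/A = 110000/2300 = 47.81 MPa.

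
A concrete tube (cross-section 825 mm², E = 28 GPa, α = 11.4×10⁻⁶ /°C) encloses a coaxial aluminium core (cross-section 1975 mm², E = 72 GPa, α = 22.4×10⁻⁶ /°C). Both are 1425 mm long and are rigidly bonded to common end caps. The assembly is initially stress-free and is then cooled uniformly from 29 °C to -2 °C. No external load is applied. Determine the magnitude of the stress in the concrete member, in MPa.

The aluminium has the larger α, so on cooling it would change length more than the concrete if both were free. The rigid plates force a common final length, so the aluminium is put into tension and the concrete into compression, with equal and opposite forces P (no external load).
Setting the final lengths equal and cancelling L: (α₁ − α₂)ΔT = P/(A₁E₁) + P/(A₂E₂).
|α₁ − α₂|·ΔT = 11×10⁻⁶ × 31 = 0.000341.
1/(A₁E₁) + 1/(A₂E₂) = 1/(825×28×10³) + 1/(1975×72×10³) = 5.032×10⁻⁸ N⁻¹.
P = 0.000341 / 5.032×10⁻⁸ = 6776 N = 6.776 kN.
σ_{concrete} = P/A₁ = 6776/825 = 8.214 MPa, compressive.

σ ≈ 8.21 MPa (compressive)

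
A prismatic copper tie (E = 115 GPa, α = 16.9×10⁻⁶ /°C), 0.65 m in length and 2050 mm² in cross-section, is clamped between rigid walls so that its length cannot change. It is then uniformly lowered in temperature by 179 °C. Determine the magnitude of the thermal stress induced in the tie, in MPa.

Because both ends are immovable the net strain is zero, and the suppressed thermal strain is αΔT = 16.9×10⁻⁶ × 179 = 3025.1×10⁻⁶.
Hence σ = E·αΔT = 115×10³ × 3025.1×10⁻⁶ = 347.9 MPa, tensile.

σ ≈ 348 MPa (tensile)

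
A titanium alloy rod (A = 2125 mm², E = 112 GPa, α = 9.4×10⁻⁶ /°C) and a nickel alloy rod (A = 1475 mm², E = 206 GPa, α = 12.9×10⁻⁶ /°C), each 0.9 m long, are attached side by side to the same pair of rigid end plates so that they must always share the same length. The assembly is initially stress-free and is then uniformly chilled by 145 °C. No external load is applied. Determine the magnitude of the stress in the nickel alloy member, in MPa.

Both members must finish at the same length. With the larger α, the nickel alloy tends to over-contract; the plates restrain it, putting the nickel alloy in tension and the titanium alloy in compression. With no external load the two internal forces are equal and opposite, magnitude P.
Equating the net (thermal + elastic) strains gives |α₁ − α₂|·ΔT = P·[1/(A₁E₁) + 1/(A₂E₂)].
|α₁ − α₂|·ΔT = 3.5×10⁻⁶ × 145 = 0.0005075.
1/(A₁E₁) + 1/(A₂E₂) = 1/(2125×112×10³) + 1/(1475×206×10³) = 7.493×10⁻⁹ N⁻¹.
P = 0.0005075 / 7.493×10⁻⁹ = 67730 N = 67.73 kN.
σ_{nickel alloy} = P/A₂ = 67730/1475 = 45.92 MPa, tensile.

σ ≈ 45.9 MPa (tensile)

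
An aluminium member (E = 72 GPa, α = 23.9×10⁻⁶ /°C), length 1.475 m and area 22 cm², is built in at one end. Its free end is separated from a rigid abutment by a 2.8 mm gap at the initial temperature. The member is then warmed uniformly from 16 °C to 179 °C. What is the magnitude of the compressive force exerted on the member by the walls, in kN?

Free thermal elongation = αΔT L = 23.9×10⁻⁶ × 163 × 1475 = 5.746 mm.
The gap closes (δ_free > 2.8 mm) and the wall then resists a further 5.746 − 2.8 = 2.946 mm of expansion.
That suppressed elongation corresponds to σ = E·Δ/L = 72×10³ × 2.946/1475 = 143.8 MPa.
P = σA = 143.8 × 2200 = 316.4 kN.

P ≈ 316 kN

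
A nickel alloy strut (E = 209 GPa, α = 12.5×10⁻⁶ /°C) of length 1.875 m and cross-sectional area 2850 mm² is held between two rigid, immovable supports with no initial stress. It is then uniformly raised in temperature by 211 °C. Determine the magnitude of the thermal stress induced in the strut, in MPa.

σ ≈ 551 MPa (compressive)

With length fixed, the mechanical strain must cancel the thermal strain αΔT = 12.5×10⁻⁶ × 211 = 2637.5×10⁻⁶.
Hence σ = E·αΔT = 209×10³ × 2637.5×10⁻⁶ = 551.2 MPa, compressive.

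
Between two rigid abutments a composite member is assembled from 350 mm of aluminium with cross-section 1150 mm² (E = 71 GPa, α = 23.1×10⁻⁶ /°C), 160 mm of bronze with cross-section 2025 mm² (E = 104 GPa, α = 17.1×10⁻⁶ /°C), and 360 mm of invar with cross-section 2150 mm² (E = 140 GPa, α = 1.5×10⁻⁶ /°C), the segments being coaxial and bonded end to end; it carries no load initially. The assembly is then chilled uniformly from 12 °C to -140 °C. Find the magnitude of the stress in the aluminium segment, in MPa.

If the supports were absent, the total length change would be Σ αᵢΔT Lᵢ = 23.1×10⁻⁶×152×350 + 17.1×10⁻⁶×152×160 + 1.5×10⁻⁶×152×360 = 1.727 mm.
Since the ends are fixed, an axial force P builds up, equal in every segment, with P · Σ Lᵢ/(AᵢEᵢ) = δ_free.
The series flexibility is Σ Lᵢ/(AᵢEᵢ) = 350/(1150×71×10³) + 160/(2025×104×10³) + 360/(2150×140×10³) = 6.242×10⁻⁶ mm/N.
Hence P = δ_free / Σ(L/AE) = 1.727/6.242×10⁻⁶ = 276.6 kN (tensile).
σ_{aluminium} = P / A = 276600 / 1150 = 240.6 MPa.

σ ≈ 241 MPa (tensile)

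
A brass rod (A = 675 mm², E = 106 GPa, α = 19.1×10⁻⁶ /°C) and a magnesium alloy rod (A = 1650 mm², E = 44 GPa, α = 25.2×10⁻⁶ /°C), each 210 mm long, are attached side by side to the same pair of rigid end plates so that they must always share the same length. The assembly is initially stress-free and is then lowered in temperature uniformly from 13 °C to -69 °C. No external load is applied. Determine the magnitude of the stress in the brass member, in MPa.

The magnesium alloy has the larger α, so on cooling it would change length more than the brass if both were free. The rigid plates force a common final length, so the magnesium alloy is put into tension and the brass into compression, with equal and opposite forces P (no external load).
Setting the final lengths equal and cancelling L: (α₁ − α₂)ΔT = P/(A₁E₁) + P/(A₂E₂).
|α₁ − α₂|·ΔT = 6.1×10⁻⁶ × 82 = 0.0005002.
1/(A₁E₁) + 1/(A₂E₂) = 1/(675×106×10³) + 1/(1650×44×10³) = 2.775×10⁻⁸ N⁻¹.
P = 0.0005002 / 2.775×10⁻⁸ = 18030 N = 18.03 kN.
σ_{brass} = P/A₁ = 18030/675 = 26.7 MPa, compressive.

σ ≈ 26.7 MPa (compressive)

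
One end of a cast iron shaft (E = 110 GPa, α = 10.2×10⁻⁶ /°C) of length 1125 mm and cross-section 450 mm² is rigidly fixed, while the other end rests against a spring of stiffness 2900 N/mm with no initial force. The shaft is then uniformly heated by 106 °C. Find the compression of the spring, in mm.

δ ≈ 1.14 mm

If the spring were absent the shaft would lengthen by αΔT L = 10.2×10⁻⁶ × 106 × 1125 = 1.216 mm.
Let P be the compressive force at the spring. The shaft shortens elastically by PL/(AE) and the spring compresses by P/k; together these equal δ_free.
P [ L/(AE) + 1/k ] = δ_free → P [ 1125/(450×110×10³) + 1/(2900) ] = 1.216.
P = 1.216 / 0.0003676 = 3309 N.
Spring compression = P/k = 3309/(2900) = 1.141 mm.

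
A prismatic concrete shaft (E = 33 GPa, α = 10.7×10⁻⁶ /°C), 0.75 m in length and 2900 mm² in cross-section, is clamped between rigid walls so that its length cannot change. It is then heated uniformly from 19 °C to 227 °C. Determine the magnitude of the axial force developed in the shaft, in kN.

Full restraint means ε = 0, so the stress is σ = EαΔT = 33×10³ × 10.7×10⁻⁶ × 208 = 73.44 MPa.
P = AEαΔT = 2900 × 33×10³ × 10.7×10⁻⁶ × 208 = 213 kN (compressive).

P ≈ 213 kN (compressive)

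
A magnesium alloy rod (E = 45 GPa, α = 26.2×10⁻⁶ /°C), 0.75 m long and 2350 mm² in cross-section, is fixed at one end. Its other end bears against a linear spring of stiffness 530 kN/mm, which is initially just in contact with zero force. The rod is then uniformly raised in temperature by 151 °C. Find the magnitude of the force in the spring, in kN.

P ≈ 330 kN

If the spring were absent the rod would lengthen by αΔT L = 26.2×10⁻⁶ × 151 × 750 = 2.967 mm.
With a force P in the spring, the elastic change of the rod is PL/(AE) and that of the spring is P/k; compatibility requires their sum to equal δ_free.
So P = δ_free / [L/(AE) + 1/k] = 2.967 / [ 750/(2350×45×10³) + 1/(530×10³) ].
P = 2.967 / 8.979×10⁻⁶ = 330500 N.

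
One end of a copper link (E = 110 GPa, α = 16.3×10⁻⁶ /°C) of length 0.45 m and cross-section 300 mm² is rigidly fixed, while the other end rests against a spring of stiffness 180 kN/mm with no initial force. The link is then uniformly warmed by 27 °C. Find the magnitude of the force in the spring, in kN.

P ≈ 10.3 kN

The unrestrained thermal change is αΔT L = 16.3×10⁻⁶ × 27 × 450 = 0.198 mm.
With a force P in the spring, the elastic change of the link is PL/(AE) and that of the spring is P/k; compatibility requires their sum to equal δ_free.
So P = δ_free / [L/(AE) + 1/k] = 0.198 / [ 450/(300×110×10³) + 1/(180×10³) ].
P = 0.198 / 1.919×10⁻⁵ = 10320 N.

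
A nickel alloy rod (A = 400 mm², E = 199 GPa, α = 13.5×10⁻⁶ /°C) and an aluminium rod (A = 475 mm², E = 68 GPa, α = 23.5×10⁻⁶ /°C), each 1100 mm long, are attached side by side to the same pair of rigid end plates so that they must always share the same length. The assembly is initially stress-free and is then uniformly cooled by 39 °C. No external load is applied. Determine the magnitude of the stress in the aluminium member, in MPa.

σ ≈ 18.9 MPa (tensile)

Both members must finish at the same length. With the larger α, the aluminium tends to over-contract; the plates restrain it, putting the aluminium in tension and the nickel alloy in compression. With no external load the two internal forces are equal and opposite, magnitude P.
Compatibility of the two members (thermal + elastic change equal): (α₁ − α₂)ΔT = P·[1/(A₁E₁) + 1/(A₂E₂)].
|α₁ − α₂|·ΔT = 10×10⁻⁶ × 39 = 0.00039.
1/(A₁E₁) + 1/(A₂E₂) = 1/(400×199×10³) + 1/(475×68×10³) = 4.352×10⁻⁸ N⁻¹.
P = 0.00039 / 4.352×10⁻⁸ = 8961 N = 8.961 kN.
σ_{aluminium} = P/A₂ = 8961/475 = 18.86 MPa, tensile.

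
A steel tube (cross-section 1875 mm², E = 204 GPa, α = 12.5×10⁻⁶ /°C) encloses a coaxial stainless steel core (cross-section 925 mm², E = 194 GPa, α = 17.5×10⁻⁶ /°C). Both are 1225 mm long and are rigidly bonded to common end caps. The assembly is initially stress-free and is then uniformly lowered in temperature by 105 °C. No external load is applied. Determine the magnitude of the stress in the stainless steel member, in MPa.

Both members must finish at the same length. With the larger α, the stainless steel tends to over-contract; the plates restrain it, putting the stainless steel in tension and the steel in compression. With no external load the two internal forces are equal and opposite, magnitude P.
Compatibility of the two members (thermal + elastic change equal): (α₁ − α₂)ΔT = P·[1/(A₁E₁) + 1/(A₂E₂)].
|α₁ − α₂|·ΔT = 5×10⁻⁶ × 105 = 0.000525.
1/(A₁E₁) + 1/(A₂E₂) = 1/(1875×204×10³) + 1/(925×194×10³) = 8.187×10⁻⁹ N⁻¹.
So P = 0.000525 / 8.187×10⁻⁹ = 64.13 kN.
σ_{stainless steel} = P/A₂ = 64130/925 = 69.33 MPa, tensile.

σ ≈ 69.3 MPa (tensile)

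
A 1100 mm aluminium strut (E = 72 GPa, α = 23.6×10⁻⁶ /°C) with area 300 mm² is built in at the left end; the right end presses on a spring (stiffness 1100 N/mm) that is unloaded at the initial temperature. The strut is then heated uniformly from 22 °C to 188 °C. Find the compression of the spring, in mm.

δ ≈ 4.08 mm

Free thermal expansion: δ_free = αΔT L = 23.6×10⁻⁶ × 166 × 1100 = 4.309 mm.
Let P be the compressive force at the spring. The strut shortens elastically by PL/(AE) and the spring compresses by P/k; together these equal δ_free.
So P = δ_free / [L/(AE) + 1/k] = 4.309 / [ 1100/(300×72×10³) + 1/(1100) ].
P = 4.309 / 0.00096 = 4489 N.
Spring compression = P/k = 4489/(1100) = 4.081 mm.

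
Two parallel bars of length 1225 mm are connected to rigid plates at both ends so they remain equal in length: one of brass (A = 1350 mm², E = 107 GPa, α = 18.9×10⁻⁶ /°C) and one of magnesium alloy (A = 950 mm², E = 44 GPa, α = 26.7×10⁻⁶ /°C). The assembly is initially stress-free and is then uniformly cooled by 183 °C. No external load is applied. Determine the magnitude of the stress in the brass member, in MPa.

σ ≈ 34.3 MPa (compressive)

The magnesium alloy has the larger α, so on cooling it would change length more than the brass if both were free. The rigid plates force a common final length, so the magnesium alloy is put into tension and the brass into compression, with equal and opposite forces P (no external load).
Equating the net (thermal + elastic) strains gives |α₁ − α₂|·ΔT = P·[1/(A₁E₁) + 1/(A₂E₂)].
|α₁ − α₂|·ΔT = 7.8×10⁻⁶ × 183 = 0.001427.
1/(A₁E₁) + 1/(A₂E₂) = 1/(1350×107×10³) + 1/(950×44×10³) = 3.085×10⁻⁸ N⁻¹.
So P = 0.001427 / 3.085×10⁻⁸ = 46.27 kN.
σ_{brass} = P/A₁ = 46270/1350 = 34.28 MPa, compressive.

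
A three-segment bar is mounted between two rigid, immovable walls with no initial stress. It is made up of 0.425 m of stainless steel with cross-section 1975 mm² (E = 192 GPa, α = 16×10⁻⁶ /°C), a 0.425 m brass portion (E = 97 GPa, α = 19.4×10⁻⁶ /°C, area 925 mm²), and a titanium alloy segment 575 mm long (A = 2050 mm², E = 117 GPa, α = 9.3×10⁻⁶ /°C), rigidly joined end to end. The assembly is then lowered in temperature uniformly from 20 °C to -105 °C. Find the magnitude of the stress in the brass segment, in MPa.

Free thermal contraction of the whole bar: Σ αᵢΔT Lᵢ = 16×10⁻⁶×125×425 + 19.4×10⁻⁶×125×425 + 9.3×10⁻⁶×125×575 = 2.549 mm.
Since the ends are fixed, an axial force P builds up, equal in every segment, with P · Σ Lᵢ/(AᵢEᵢ) = δ_free.
Σ Lᵢ/(AᵢEᵢ) = 425/(1975×192×10³) + 425/(925×97×10³) + 575/(2050×117×10³) = 8.255×10⁻⁶ mm/N.
Hence P = δ_free / Σ(L/AE) = 2.549/8.255×10⁻⁶ = 308.8 kN (tensile).
σ_{brass} = P / A = 308800 / 925 = 333.8 MPa.

σ ≈ 334 MPa (tensile)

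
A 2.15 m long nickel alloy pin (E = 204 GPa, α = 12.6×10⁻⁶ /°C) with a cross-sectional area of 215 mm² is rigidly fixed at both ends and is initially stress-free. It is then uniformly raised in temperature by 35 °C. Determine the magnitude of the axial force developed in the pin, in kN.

P ≈ 19.3 kN (compressive)

The ends cannot move, so σ = EαΔT = 204×10³ × 12.6×10⁻⁶ × 35 = 89.96 MPa.
Then P = σA = 89.96 × 215 mm² = 19.34 kN, compressive.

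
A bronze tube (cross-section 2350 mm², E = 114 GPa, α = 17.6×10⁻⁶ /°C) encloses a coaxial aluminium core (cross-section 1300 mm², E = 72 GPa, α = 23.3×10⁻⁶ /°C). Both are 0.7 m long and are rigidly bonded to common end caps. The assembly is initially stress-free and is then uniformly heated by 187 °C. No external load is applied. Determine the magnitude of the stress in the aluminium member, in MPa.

σ ≈ 56.9 MPa (compressive)

Both members must finish at the same length. With the larger α, the aluminium tends to over-expand; the plates restrain it, putting the aluminium in compression and the bronze in tension. With no external load the two internal forces are equal and opposite, magnitude P.
Setting the final lengths equal and cancelling L: (α₁ − α₂)ΔT = P/(A₁E₁) + P/(A₂E₂).
|α₁ − α₂|·ΔT = 5.7×10⁻⁶ × 187 = 0.001066.
1/(A₁E₁) + 1/(A₂E₂) = 1/(2350×114×10³) + 1/(1300×72×10³) = 1.442×10⁻⁸ N⁻¹.
So P = 0.001066 / 1.442×10⁻⁸ = 73.94 kN.
σ_{aluminium} = P/A₂ = 73940/1300 = 56.87 MPa, compressive.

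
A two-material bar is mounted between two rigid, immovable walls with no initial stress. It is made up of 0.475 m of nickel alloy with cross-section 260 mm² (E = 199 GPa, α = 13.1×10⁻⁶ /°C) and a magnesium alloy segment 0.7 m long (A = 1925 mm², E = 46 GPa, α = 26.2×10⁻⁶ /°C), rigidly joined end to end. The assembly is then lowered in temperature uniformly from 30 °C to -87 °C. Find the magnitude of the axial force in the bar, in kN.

If the supports were absent, the total length change would be Σ αᵢΔT Lᵢ = 13.1×10⁻⁶×117×475 + 26.2×10⁻⁶×117×700 = 2.874 mm.
Since the ends are fixed, an axial force P builds up, equal in every segment, with P · Σ Lᵢ/(AᵢEᵢ) = δ_free.
Σ Lᵢ/(AᵢEᵢ) = 475/(260×199×10³) + 700/(1925×46×10³) = 1.709×10⁻⁵ mm/N.
Hence P = δ_free / Σ(L/AE) = 2.874/1.709×10⁻⁵ = 168.2 kN (tensile).

P ≈ 168 kN (tensile)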